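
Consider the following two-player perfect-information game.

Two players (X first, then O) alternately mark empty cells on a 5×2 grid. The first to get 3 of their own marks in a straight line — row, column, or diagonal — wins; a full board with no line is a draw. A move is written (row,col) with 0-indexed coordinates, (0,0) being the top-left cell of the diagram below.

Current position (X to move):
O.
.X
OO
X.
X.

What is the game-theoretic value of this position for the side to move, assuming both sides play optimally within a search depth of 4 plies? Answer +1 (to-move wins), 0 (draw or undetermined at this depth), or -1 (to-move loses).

ply 1, X at O./.X/OO/X./X. | (0,1)=-1→OX/.X/OO/X./X.; (1,0)=+0→O./XX/OO/X./X.*; (3,1)=-1→O./.X/OO/XX/X.; (4,1)=-1→O./.X/OO/X./XX
ply 2, O at O./XX/OO/X./X. | (0,1)=+0→OO/XX/OO/X./X.*; (3,1)=+0→O./XX/OO/XO/X.; (4,1)=+0→O./XX/OO/X./XO
ply 3, X at OO/XX/OO/X./X. | (3,1)=+0→OO/XX/OO/XX/X.*; (4,1)=+0→OO/XX/OO/X./XX
ply 4, O at OO/XX/OO/XX/X. | (4,1)=+0→OO/XX/OO/XX/XO*
ply 5: OO/XX/OO/XX/XO is terminal +0 (X); from O./.X/OO/X./X. depth 4

value(O./.X/OO/X./X., X) = 0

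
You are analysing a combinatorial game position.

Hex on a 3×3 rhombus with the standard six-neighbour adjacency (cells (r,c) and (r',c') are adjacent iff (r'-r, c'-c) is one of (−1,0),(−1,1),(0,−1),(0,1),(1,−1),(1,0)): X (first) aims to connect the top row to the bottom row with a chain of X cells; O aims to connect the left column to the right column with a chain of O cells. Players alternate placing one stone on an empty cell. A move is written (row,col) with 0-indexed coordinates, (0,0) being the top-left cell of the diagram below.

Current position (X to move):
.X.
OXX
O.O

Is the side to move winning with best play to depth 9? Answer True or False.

p1 X@[.X./OXX/O.O]: (0,0)[XX./OXX/O.O]-1 (0,2)[.XX/OXX/O.O]-1 (2,1)[.X./OXX/OXO]+1*
p2 O@[.X./OXX/OXO] terminal -1; root [.X./OXX/O.O] d9

X winning at [.X./OXX/O.O]: True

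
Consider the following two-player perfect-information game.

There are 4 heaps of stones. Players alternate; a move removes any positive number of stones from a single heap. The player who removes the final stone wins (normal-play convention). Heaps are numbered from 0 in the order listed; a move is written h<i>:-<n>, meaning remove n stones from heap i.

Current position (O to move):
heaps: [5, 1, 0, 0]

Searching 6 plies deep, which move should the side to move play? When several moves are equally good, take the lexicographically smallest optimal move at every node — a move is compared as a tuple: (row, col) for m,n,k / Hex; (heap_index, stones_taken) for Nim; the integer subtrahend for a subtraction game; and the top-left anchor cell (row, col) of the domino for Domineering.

[(5,1,0,0)] O move#1: h0:-1:-1/(4,1,0,0), h0:-2:-1/(3,1,0,0), h0:-3:-1/(2,1,0,0), h0:-4:+1/(1,1,0,0)*, h0:-5:-1/(0,1,0,0), h1:-1:-1/(5,0,0,0)
[(1,1,0,0)] X move#2: h0:-1:-1/(0,1,0,0)*, h1:-1:-1/(1,0,0,0)
[(0,1,0,0)] O move#3: h1:-1:+1/(0,0,0,0)*
[(0,0,0,0)] end (terminal -1, X#4); searched (5,1,0,0) to 6

O's best at [(5,1,0,0)]: h0:-4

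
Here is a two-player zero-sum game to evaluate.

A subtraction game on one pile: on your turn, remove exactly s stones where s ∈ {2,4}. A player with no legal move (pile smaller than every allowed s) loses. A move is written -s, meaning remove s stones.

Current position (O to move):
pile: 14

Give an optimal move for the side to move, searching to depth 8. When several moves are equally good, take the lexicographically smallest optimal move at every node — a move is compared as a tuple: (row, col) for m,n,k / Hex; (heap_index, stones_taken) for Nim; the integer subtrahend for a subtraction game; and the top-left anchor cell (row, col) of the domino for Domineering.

ply 1, O at 14 | -2=+1→12*; -4=-1→10
ply 2, X at 12 | -2=-1→10*; -4=-1→8
ply 3, O at 10 | -2=-1→8; -4=+1→6*
ply 4, X at 6 | -2=-1→4*; -4=-1→2
ply 5, O at 4 | -2=-1→2; -4=+1→0*
ply 6: 0 is terminal -1 (X); from 14 depth 8

O's best at [14]: -2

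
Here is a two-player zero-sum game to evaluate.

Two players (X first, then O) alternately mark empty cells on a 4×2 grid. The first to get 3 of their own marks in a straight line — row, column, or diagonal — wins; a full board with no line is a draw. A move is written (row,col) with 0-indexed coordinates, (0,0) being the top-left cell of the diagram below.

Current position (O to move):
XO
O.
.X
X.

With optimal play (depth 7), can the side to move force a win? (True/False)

O winning at [XO/O./.X/X.]: False

p1 O@[XO/O./.X/X.]: (1,1)[XO/OO/.X/X.]+0* (2,0)[XO/O./OX/X.]+0 (3,1)[XO/O./.X/XO]+0
p2 X@[XO/OO/.X/X.]: (2,0)[XO/OO/XX/X.]+0* (3,1)[XO/OO/.X/XX]+0
p3 O@[XO/OO/XX/X.]: (3,1)[XO/OO/XX/XO]+0*
p4 X@[XO/OO/XX/XO] terminal +0; root [XO/O./.X/X.] d7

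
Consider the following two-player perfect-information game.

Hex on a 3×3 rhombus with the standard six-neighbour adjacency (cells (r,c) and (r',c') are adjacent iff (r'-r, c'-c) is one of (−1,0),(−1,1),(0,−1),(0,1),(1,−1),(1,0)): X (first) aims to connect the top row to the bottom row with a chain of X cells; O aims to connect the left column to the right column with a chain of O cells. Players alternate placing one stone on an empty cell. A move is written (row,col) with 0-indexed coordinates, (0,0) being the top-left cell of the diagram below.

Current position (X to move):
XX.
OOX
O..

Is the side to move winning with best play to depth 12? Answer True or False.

X winning at [XX./OOX/O..]: True

ply 1, X at XX./OOX/O.. | (0,2)=+1→XXX/OOX/O..*; (2,1)=-1→XX./OOX/OX.; (2,2)=-1→XX./OOX/O.X
ply 2, O at XXX/OOX/O.. | (2,1)=-1→XXX/OOX/OO.*; (2,2)=-1→XXX/OOX/O.O
ply 3, X at XXX/OOX/OO. | (2,2)=+1→XXX/OOX/OOX*
ply 4: XXX/OOX/OOX is terminal -1 (O); from XX./OOX/O.. depth 12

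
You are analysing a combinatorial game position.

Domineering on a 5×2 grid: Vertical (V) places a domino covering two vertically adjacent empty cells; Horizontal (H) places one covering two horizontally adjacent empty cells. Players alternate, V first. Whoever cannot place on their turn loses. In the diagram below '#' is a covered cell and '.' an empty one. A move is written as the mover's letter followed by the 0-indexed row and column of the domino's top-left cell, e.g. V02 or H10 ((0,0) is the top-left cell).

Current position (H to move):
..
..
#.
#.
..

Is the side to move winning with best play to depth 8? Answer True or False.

H winning at [../../#./#./..]: True

ply 1, H at ../../#./#./.. | H00=+1→##/../#./#./..*; H10=+1→../##/#./#./..; H40=-1→../../#./#./##
ply 2, V at ##/../#./#./.. | V11=-1→##/.#/##/#./..*; V21=-1→##/../##/##/..; V31=-1→##/../#./##/.#
ply 3, H at ##/.#/##/#./.. | H40=+1→##/.#/##/#./##*
ply 4: ##/.#/##/#./## is terminal -1 (V); from ../../#./#./.. depth 8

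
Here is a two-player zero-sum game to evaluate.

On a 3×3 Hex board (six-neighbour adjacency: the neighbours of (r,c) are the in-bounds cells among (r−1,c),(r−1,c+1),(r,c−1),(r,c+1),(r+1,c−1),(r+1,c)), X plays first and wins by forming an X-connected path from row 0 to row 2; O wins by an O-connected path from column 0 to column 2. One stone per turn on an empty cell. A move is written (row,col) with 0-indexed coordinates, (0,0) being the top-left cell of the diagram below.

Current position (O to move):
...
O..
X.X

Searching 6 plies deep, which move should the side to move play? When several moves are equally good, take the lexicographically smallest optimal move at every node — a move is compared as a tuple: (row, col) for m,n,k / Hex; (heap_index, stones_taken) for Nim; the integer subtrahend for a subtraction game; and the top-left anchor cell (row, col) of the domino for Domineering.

ply 1, O at .../O../X.X | (0,0)=-1→O../O../X.X; (0,1)=-1→.O./O../X.X; (0,2)=+1→..O/O../X.X*; (1,1)=+1→.../OO./X.X; (1,2)=-1→.../O.O/X.X; (2,1)=-1→.../O../XOX
ply 2, X at ..O/O../X.X | (0,0)=-1→X.O/O../X.X*; (0,1)=-1→.XO/O../X.X; (1,1)=-1→..O/OX./X.X; (1,2)=-1→..O/O.X/X.X; (2,1)=-1→..O/O../XXX
ply 3, O at X.O/O../X.X | (0,1)=+1→XOO/O../X.X*; (1,1)=+1→X.O/OO./X.X; (1,2)=+1→X.O/O.O/X.X; (2,1)=+1→X.O/O../XOX
ply 4: XOO/O../X.X is terminal -1 (X); from .../O../X.X depth 6

O's best at [.../O../X.X]: (0,2)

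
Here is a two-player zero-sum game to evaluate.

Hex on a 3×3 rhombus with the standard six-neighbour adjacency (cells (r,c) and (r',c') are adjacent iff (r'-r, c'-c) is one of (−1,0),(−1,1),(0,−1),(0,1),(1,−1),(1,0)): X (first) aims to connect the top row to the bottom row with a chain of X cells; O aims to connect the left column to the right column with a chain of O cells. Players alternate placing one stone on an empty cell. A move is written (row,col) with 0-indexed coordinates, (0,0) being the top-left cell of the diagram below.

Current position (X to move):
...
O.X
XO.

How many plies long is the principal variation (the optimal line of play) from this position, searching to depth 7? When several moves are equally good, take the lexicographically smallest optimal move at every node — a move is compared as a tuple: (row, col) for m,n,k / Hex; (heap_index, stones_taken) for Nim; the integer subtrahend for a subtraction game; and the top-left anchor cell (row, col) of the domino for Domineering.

PV length from [.../O.X/XO.]: 5 plies

p1 X@[.../O.X/XO.]: (0,0)[X../O.X/XO.]-1 (0,1)[.X./O.X/XO.]-1 (0,2)[..X/O.X/XO.]+1* (1,1)[.../OXX/XO.]+1 (2,2)[.../O.X/XOX]-1
p2 O@[..X/O.X/XO.]: (0,0)[O.X/O.X/XO.]-1* (0,1)[.OX/O.X/XO.]-1 (1,1)[..X/OOX/XO.]-1 (2,2)[..X/O.X/XOO]-1
p3 X@[O.X/O.X/XO.]: (0,1)[OXX/O.X/XO.]+1* (1,1)[O.X/OXX/XO.]+1 (2,2)[O.X/O.X/XOX]+1
p4 O@[OXX/O.X/XO.]: (1,1)[OXX/OOX/XO.]-1* (2,2)[OXX/O.X/XOO]-1
p5 X@[OXX/OOX/XO.]: (2,2)[OXX/OOX/XOX]+1*
p6 O@[OXX/OOX/XOX] terminal -1; root [.../O.X/XO.] d7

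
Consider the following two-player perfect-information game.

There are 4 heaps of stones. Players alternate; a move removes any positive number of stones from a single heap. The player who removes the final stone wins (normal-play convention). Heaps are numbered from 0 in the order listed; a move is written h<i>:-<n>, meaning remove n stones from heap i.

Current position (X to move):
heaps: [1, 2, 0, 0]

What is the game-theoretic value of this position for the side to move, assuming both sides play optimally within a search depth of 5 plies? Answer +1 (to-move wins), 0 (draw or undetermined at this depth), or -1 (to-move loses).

value((1,2,0,0), X) = +1

ply 1, X at (1,2,0,0) | h0:-1=-1→(0,2,0,0); h1:-1=+1→(1,1,0,0)*; h1:-2=-1→(1,0,0,0)
ply 2, O at (1,1,0,0) | h0:-1=-1→(0,1,0,0)*; h1:-1=-1→(1,0,0,0)
ply 3, X at (0,1,0,0) | h1:-1=+1→(0,0,0,0)*
ply 4: (0,0,0,0) is terminal -1 (O); from (1,2,0,0) depth 5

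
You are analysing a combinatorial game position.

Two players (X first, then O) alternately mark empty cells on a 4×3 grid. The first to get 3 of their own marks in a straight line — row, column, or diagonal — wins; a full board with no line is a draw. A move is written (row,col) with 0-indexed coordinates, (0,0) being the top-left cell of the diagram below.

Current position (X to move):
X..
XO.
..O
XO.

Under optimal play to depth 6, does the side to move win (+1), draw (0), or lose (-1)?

[X../XO./..O/XO.] X move#1: (0,1):-1/XX./XO./..O/XO., (0,2):-1/X.X/XO./..O/XO., (1,2):-1/X../XOX/..O/XO., (2,0):+1/X../XO./X.O/XO.*, (2,1):+1/X../XO./.XO/XO., (3,2):-1/X../XO./..O/XOX
[X../XO./X.O/XO.] end (terminal -1, O#2); searched X../XO./..O/XO. to 6

value(X../XO./..O/XO., X) = +1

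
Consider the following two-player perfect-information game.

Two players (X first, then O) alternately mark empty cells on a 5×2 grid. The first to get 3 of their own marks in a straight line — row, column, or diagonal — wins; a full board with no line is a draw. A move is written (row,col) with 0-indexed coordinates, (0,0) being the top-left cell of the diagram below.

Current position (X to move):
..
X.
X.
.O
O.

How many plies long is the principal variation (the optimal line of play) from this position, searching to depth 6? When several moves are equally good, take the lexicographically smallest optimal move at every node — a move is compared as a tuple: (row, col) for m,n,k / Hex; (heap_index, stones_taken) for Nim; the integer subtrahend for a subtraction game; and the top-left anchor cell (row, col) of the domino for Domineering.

PV length from [../X./X./.O/O.]: 1 ply

ply 1, X at ../X./X./.O/O. | (0,0)=+1→X./X./X./.O/O.*; (0,1)=+1→.X/X./X./.O/O.; (1,1)=+1→../XX/X./.O/O.; (2,1)=+1→../X./XX/.O/O.; (3,0)=+1→../X./X./XO/O.; (4,1)=+1→../X./X./.O/OX
ply 2: X./X./X./.O/O. is terminal -1 (O); from ../X./X./.O/O. depth 6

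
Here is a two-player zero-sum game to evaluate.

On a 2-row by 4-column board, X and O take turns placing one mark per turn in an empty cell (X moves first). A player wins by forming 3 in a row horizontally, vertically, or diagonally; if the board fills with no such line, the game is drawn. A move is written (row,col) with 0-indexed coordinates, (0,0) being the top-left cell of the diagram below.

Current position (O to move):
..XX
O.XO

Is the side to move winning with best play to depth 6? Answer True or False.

p1 O@[..XX/O.XO]: (0,0)[O.XX/O.XO]-1 (0,1)[.OXX/O.XO]+0* (1,1)[..XX/OOXO]-1
p2 X@[.OXX/O.XO]: (0,0)[XOXX/O.XO]+0* (1,1)[.OXX/OXXO]+0
p3 O@[XOXX/O.XO]: (1,1)[XOXX/OOXO]+0*
p4 X@[XOXX/OOXO] terminal +0; root [..XX/O.XO] d6

O winning at [..XX/O.XO]: False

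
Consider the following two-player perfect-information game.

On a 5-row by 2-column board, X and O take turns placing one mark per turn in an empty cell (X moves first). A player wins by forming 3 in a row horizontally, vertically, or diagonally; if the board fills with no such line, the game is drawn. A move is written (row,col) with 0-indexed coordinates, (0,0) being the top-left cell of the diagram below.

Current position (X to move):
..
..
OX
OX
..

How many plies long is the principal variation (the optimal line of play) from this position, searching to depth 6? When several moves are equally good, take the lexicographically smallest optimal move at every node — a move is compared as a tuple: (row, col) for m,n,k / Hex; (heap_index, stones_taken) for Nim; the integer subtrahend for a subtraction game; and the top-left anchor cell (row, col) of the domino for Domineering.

PV length from [../../OX/OX/..]: 1 ply

[../../OX/OX/..] X move#1: (0,0):-1/X./../OX/OX/.., (0,1):-1/.X/../OX/OX/.., (1,0):-1/../X./OX/OX/.., (1,1):+1/../.X/OX/OX/..*, (4,0):-1/../../OX/OX/X., (4,1):+1/../../OX/OX/.X
[../.X/OX/OX/..] end (terminal -1, O#2); searched ../../OX/OX/.. to 6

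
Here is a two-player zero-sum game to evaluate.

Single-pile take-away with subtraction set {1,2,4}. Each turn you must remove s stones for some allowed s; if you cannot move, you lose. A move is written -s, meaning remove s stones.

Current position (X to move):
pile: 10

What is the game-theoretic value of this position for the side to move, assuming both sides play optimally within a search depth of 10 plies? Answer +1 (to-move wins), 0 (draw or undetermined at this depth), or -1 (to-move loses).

ply 1, X at 10 | -1=+1→9*; -2=-1→8; -4=+1→6
ply 2, O at 9 | -1=-1→8*; -2=-1→7; -4=-1→5
ply 3, X at 8 | -1=-1→7; -2=+1→6*; -4=-1→4
ply 4, O at 6 | -1=-1→5*; -2=-1→4; -4=-1→2
ply 5, X at 5 | -1=-1→4; -2=+1→3*; -4=-1→1
ply 6, O at 3 | -1=-1→2*; -2=-1→1
ply 7, X at 2 | -1=-1→1; -2=+1→0*
ply 8: 0 is terminal -1 (O); from 10 depth 10

value(10, X) = +1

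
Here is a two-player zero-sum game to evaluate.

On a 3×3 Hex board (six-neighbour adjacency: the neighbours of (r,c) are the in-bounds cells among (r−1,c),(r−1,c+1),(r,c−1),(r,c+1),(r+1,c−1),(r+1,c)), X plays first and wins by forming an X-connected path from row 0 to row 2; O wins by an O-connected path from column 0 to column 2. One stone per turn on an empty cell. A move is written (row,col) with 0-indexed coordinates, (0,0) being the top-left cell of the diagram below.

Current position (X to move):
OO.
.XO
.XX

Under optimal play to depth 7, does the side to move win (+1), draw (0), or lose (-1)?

value(OO./.XO/.XX, X) = +1

ply 1, X at OO./.XO/.XX | (0,2)=+1→OOX/.XO/.XX*; (1,0)=-1→OO./XXO/.XX; (2,0)=-1→OO./.XO/XXX
ply 2: OOX/.XO/.XX is terminal -1 (O); from OO./.XO/.XX depth 7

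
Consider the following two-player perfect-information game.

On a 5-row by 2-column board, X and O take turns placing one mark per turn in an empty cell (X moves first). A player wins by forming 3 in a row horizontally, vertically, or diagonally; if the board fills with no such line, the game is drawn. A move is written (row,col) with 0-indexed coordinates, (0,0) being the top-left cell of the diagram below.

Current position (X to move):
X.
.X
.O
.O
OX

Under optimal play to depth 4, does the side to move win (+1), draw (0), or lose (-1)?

value(X./.X/.O/.O/OX, X) = 0

ply 1, X at X./.X/.O/.O/OX | (0,1)=+0→XX/.X/.O/.O/OX*; (1,0)=+0→X./XX/.O/.O/OX; (2,0)=+0→X./.X/XO/.O/OX; (3,0)=+0→X./.X/.O/XO/OX
ply 2, O at XX/.X/.O/.O/OX | (1,0)=+0→XX/OX/.O/.O/OX*; (2,0)=+0→XX/.X/OO/.O/OX; (3,0)=+0→XX/.X/.O/OO/OX
ply 3, X at XX/OX/.O/.O/OX | (2,0)=+0→XX/OX/XO/.O/OX*; (3,0)=+0→XX/OX/.O/XO/OX
ply 4, O at XX/OX/XO/.O/OX | (3,0)=+0→XX/OX/XO/OO/OX*
ply 5: XX/OX/XO/OO/OX is terminal +0 (X); from X./.X/.O/.O/OX depth 4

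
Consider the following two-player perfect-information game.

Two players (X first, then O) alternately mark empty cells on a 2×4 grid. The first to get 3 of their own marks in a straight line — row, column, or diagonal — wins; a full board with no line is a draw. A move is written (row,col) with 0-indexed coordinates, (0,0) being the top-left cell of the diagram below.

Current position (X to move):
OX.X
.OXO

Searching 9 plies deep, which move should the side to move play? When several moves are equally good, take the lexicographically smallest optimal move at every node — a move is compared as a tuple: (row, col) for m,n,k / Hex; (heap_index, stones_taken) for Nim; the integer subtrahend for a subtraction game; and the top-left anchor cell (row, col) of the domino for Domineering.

X's best at [OX.X/.OXO]: (0,2)

[OX.X/.OXO] X move#1: (0,2):+1/OXXX/.OXO*, (1,0):+0/OX.X/XOXO
[OXXX/.OXO] end (terminal -1, O#2); searched OX.X/.OXO to 9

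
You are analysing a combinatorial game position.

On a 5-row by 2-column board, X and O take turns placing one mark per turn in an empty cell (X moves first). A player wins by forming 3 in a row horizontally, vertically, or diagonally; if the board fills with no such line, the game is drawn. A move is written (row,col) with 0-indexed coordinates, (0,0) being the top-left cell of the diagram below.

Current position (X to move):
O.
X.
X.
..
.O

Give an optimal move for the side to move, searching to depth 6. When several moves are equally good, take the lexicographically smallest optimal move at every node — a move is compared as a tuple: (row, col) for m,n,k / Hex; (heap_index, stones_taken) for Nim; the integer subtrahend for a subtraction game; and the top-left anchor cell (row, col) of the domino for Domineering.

ply 1, X at O./X./X./../.O | (0,1)=+0→OX/X./X./../.O; (1,1)=+1→O./XX/X./../.O*; (2,1)=+1→O./X./XX/../.O; (3,0)=+1→O./X./X./X./.O; (3,1)=+0→O./X./X./.X/.O; (4,0)=+0→O./X./X./../XO
ply 2, O at O./XX/X./../.O | (0,1)=-1→OO/XX/X./../.O*; (2,1)=-1→O./XX/XO/../.O; (3,0)=-1→O./XX/X./O./.O; (3,1)=-1→O./XX/X./.O/.O; (4,0)=-1→O./XX/X./../OO
ply 3, X at OO/XX/X./../.O | (2,1)=+1→OO/XX/XX/../.O*; (3,0)=+1→OO/XX/X./X./.O; (3,1)=+1→OO/XX/X./.X/.O; (4,0)=+0→OO/XX/X./../XO
ply 4, O at OO/XX/XX/../.O | (3,0)=-1→OO/XX/XX/O./.O*; (3,1)=-1→OO/XX/XX/.O/.O; (4,0)=-1→OO/XX/XX/../OO
ply 5, X at OO/XX/XX/O./.O | (3,1)=+1→OO/XX/XX/OX/.O*; (4,0)=+0→OO/XX/XX/O./XO
ply 6: OO/XX/XX/OX/.O is terminal -1 (O); from O./X./X./../.O depth 6

X's best at [O./X./X./../.O]: (1,1)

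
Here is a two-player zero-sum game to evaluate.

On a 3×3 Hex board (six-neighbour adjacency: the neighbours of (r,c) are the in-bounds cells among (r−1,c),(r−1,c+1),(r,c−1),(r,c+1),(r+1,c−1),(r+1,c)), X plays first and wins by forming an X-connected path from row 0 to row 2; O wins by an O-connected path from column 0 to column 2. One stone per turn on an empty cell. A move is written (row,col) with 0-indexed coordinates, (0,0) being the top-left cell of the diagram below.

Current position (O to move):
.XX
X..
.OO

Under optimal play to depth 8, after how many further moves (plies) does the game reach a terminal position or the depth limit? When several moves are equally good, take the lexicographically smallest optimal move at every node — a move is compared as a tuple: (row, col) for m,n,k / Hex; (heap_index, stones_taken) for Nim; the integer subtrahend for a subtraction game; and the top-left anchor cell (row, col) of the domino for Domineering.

PV length from [.XX/X../.OO]: 1 ply

ply 1, O at .XX/X../.OO | (0,0)=-1→OXX/X../.OO; (1,1)=-1→.XX/XO./.OO; (1,2)=-1→.XX/X.O/.OO; (2,0)=+1→.XX/X../OOO*
ply 2: .XX/X../OOO is terminal -1 (X); from .XX/X../.OO depth 8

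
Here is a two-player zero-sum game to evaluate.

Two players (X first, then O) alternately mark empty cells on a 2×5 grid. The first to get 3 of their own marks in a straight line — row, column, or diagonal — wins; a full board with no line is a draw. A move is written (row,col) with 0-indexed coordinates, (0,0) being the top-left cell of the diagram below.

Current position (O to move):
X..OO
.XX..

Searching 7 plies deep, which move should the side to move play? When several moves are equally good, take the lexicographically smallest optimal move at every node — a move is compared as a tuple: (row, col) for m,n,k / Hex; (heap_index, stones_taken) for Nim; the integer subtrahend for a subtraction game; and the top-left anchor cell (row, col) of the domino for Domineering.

O's best at [X..OO/.XX..]: (0,2)

[X..OO/.XX..] O move#1: (0,1):-1/XO.OO/.XX.., (0,2):+1/X.OOO/.XX..*, (1,0):-1/X..OO/OXX.., (1,3):-1/X..OO/.XXO., (1,4):-1/X..OO/.XX.O
[X.OOO/.XX..] end (terminal -1, X#2); searched X..OO/.XX.. to 7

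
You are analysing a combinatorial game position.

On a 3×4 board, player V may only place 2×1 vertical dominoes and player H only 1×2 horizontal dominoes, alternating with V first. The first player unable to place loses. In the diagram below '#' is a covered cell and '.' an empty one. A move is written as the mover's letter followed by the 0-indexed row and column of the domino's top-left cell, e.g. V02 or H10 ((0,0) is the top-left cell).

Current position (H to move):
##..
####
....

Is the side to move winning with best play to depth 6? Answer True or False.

p1 H@[##../####/....]: H02[####/####/....]+1* H20[##../####/##..]+1 H21[##../####/.##.]+1 H22[##../####/..##]+1
p2 V@[####/####/....] terminal -1; root [##../####/....] d6

H winning at [##../####/....]: True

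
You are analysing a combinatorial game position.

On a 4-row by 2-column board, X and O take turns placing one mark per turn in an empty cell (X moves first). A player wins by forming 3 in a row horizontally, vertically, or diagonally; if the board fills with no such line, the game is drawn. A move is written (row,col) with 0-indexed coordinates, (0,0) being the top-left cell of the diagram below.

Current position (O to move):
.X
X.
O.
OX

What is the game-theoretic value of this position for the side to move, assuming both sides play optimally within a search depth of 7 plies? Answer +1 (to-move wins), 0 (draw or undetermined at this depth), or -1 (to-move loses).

p1 O@[.X/X./O./OX]: (0,0)[OX/X./O./OX]+0* (1,1)[.X/XO/O./OX]+0 (2,1)[.X/X./OO/OX]+0
p2 X@[OX/X./O./OX]: (1,1)[OX/XX/O./OX]+0* (2,1)[OX/X./OX/OX]+0
p3 O@[OX/XX/O./OX]: (2,1)[OX/XX/OO/OX]+0*
p4 X@[OX/XX/OO/OX] terminal +0; root [.X/X./O./OX] d7

value(.X/X./O./OX, O) = 0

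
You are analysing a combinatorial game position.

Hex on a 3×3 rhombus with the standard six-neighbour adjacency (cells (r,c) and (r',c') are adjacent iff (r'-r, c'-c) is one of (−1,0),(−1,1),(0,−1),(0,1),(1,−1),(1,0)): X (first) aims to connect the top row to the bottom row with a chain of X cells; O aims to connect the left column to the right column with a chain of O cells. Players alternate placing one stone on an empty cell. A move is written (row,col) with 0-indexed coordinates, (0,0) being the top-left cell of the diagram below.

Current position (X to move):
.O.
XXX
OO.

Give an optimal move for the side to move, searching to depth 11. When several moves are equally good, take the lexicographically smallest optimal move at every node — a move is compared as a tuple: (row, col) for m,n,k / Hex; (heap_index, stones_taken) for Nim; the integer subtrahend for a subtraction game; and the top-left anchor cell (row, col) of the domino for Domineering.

ply 1, X at .O./XXX/OO. | (0,0)=-1→XO./XXX/OO.; (0,2)=-1→.OX/XXX/OO.; (2,2)=+1→.O./XXX/OOX*
ply 2, O at .O./XXX/OOX | (0,0)=-1→OO./XXX/OOX*; (0,2)=-1→.OO/XXX/OOX
ply 3, X at OO./XXX/OOX | (0,2)=+1→OOX/XXX/OOX*
ply 4: OOX/XXX/OOX is terminal -1 (O); from .O./XXX/OO. depth 11

X's best at [.O./XXX/OO.]: (2,2)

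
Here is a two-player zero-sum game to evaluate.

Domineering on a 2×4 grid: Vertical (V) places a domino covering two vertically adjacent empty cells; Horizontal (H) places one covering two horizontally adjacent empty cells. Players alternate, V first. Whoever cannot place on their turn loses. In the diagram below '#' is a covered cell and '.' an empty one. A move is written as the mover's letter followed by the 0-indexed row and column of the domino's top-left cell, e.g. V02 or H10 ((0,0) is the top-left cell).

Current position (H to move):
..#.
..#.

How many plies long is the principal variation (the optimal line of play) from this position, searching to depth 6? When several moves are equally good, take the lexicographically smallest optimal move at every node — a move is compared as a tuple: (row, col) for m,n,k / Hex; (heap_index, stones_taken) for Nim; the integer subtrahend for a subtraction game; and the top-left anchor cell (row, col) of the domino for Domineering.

PV length from [..#./..#.]: 3 plies

p1 H@[..#./..#.]: H00[###./..#.]+1* H10[..#./###.]+1
p2 V@[###./..#.]: V03[####/..##]-1*
p3 H@[####/..##]: H10[####/####]+1*
p4 V@[####/####] terminal -1; root [..#./..#.] d6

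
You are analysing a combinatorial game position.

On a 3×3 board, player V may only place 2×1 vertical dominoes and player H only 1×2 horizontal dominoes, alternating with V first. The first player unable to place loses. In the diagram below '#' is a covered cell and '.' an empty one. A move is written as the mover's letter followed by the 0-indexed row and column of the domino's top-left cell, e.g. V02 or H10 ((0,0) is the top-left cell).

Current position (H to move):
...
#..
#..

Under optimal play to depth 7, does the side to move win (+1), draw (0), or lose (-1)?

p1 H@[.../#../#..]: H00[##./#../#..]-1 H01[.##/#../#..]-1 H11[.../###/#..]+1* H21[.../#../###]-1
p2 V@[.../###/#..] terminal -1; root [.../#../#..] d7

value(.../#../#.., H) = +1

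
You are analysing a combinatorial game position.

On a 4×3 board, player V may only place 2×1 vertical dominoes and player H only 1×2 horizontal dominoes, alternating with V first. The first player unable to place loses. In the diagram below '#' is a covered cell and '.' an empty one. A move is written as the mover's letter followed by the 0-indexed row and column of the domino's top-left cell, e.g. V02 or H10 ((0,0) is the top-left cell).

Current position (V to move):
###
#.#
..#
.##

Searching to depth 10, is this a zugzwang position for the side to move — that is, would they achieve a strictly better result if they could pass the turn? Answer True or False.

[###/#.#/..#/.##] V move#1: V11:+1/###/###/.##/.##*, V20:+1/###/#.#/#.#/###
[###/###/.##/.##] end (terminal -1, H#2); searched ###/#.#/..#/.## to 10
suppose V passes — search the same position with H to move:
pass> [###/#.#/..#/.##] H move#1: H20:+1/###/#.#/###/.##*
pass> [###/#.#/###/.##] end (terminal -1, V#2); searched ###/#.#/..#/.## to 10
for V: play +1, pass -1

zugzwang(###/#.#/..#/.##, V) = False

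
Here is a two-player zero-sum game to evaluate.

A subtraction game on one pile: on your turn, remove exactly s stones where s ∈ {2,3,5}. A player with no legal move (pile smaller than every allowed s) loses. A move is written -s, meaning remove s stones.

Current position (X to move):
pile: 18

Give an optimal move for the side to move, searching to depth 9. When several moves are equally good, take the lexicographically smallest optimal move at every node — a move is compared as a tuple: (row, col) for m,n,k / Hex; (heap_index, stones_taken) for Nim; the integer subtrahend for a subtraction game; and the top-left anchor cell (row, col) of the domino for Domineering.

X's best at [18]: -3

[18] X move#1: -2:-1/16, -3:+1/15*, -5:-1/13
[15] O move#2: -2:-1/13*, -3:-1/12, -5:-1/10
[13] X move#3: -2:-1/11, -3:-1/10, -5:+1/8*
[8] O move#4: -2:-1/6*, -3:-1/5, -5:-1/3
[6] X move#5: -2:-1/4, -3:-1/3, -5:+1/1*
[1] end (terminal -1, O#6); searched 18 to 9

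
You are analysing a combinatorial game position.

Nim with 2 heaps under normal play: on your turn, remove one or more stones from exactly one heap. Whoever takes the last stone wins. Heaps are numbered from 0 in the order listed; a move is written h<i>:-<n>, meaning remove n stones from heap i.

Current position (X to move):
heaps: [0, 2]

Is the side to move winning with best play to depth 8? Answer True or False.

X winning at [(0,2)]: True

ply 1, X at (0,2) | h1:-1=-1→(0,1); h1:-2=+1→(0,0)*
ply 2: (0,0) is terminal -1 (O); from (0,2) depth 8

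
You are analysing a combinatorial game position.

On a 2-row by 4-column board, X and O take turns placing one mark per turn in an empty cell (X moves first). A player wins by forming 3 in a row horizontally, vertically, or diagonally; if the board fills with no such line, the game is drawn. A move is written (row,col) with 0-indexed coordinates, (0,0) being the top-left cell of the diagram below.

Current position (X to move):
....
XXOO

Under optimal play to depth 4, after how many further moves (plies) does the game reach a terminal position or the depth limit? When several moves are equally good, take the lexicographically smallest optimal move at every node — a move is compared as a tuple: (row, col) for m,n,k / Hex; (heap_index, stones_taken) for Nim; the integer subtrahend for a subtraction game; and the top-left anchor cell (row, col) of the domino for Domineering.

PV length from [..../XXOO]: 4 plies

p1 X@[..../XXOO]: (0,0)[X.../XXOO]+0* (0,1)[.X../XXOO]+0 (0,2)[..X./XXOO]+0 (0,3)[...X/XXOO]+0
p2 O@[X.../XXOO]: (0,1)[XO../XXOO]+0* (0,2)[X.O./XXOO]+0 (0,3)[X..O/XXOO]+0
p3 X@[XO../XXOO]: (0,2)[XOX./XXOO]+0* (0,3)[XO.X/XXOO]+0
p4 O@[XOX./XXOO]: (0,3)[XOXO/XXOO]+0*
p5 X@[XOXO/XXOO] terminal +0; root [..../XXOO] d4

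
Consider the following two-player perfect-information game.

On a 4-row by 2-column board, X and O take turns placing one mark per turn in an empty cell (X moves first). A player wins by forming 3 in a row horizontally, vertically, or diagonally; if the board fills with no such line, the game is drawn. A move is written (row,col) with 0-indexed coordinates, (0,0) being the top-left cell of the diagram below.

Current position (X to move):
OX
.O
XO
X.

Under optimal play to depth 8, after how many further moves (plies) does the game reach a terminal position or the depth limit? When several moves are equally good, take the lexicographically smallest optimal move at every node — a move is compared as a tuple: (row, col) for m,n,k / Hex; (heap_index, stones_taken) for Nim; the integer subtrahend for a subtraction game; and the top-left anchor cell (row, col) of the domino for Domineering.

PV length from [OX/.O/XO/X.]: 1 ply

p1 X@[OX/.O/XO/X.]: (1,0)[OX/XO/XO/X.]+1* (3,1)[OX/.O/XO/XX]+0
p2 O@[OX/XO/XO/X.] terminal -1; root [OX/.O/XO/X.] d8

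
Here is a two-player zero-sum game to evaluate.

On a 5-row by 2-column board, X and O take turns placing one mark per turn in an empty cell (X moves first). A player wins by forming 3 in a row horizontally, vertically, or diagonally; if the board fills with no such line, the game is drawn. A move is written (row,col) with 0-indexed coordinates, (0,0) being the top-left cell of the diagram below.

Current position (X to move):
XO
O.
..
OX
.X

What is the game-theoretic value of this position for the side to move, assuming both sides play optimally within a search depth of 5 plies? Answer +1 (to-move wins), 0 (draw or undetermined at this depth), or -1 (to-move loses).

value(XO/O./../OX/.X, X) = +1

[XO/O./../OX/.X] X move#1: (1,1):-1/XO/OX/../OX/.X, (2,0):+0/XO/O./X./OX/.X, (2,1):+1/XO/O./.X/OX/.X*, (4,0):-1/XO/O./../OX/XX
[XO/O./.X/OX/.X] end (terminal -1, O#2); searched XO/O./../OX/.X to 5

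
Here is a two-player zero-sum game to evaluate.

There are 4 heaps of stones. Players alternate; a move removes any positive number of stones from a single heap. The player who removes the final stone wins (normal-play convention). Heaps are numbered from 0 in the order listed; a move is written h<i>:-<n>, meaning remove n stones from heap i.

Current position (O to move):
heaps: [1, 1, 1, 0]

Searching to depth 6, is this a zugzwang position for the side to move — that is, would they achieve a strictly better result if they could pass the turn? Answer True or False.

zugzwang((1,1,1,0), O) = False

ply 1, O at (1,1,1,0) | h0:-1=+1→(0,1,1,0)*; h1:-1=+1→(1,0,1,0); h2:-1=+1→(1,1,0,0)
ply 2, X at (0,1,1,0) | h1:-1=-1→(0,0,1,0)*; h2:-1=-1→(0,1,0,0)
ply 3, O at (0,0,1,0) | h2:-1=+1→(0,0,0,0)*
ply 4: (0,0,0,0) is terminal -1 (X); from (1,1,1,0) depth 6
if O skipped the turn, X would face:
~ ply 1, X at (1,1,1,0) | h0:-1=+1→(0,1,1,0)*; h1:-1=+1→(1,0,1,0); h2:-1=+1→(1,1,0,0)
~ ply 2, O at (0,1,1,0) | h1:-1=-1→(0,0,1,0)*; h2:-1=-1→(0,1,0,0)
~ ply 3, X at (0,0,1,0) | h2:-1=+1→(0,0,0,0)*
~ ply 4: (0,0,0,0) is terminal -1 (O); from (1,1,1,0) depth 6
compare (O): move=+1 vs pass=-1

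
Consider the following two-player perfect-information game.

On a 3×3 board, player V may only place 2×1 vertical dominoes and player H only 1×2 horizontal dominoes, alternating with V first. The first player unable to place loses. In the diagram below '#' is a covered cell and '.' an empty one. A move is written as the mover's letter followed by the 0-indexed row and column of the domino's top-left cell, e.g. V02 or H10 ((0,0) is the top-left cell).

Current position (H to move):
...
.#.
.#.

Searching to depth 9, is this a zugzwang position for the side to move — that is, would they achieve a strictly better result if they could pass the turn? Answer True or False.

zugzwang(.../.#./.#., H) = False

ply 1, H at .../.#./.#. | H00=-1→##./.#./.#.*; H01=-1→.##/.#./.#.
ply 2, V at ##./.#./.#. | V02=+1→###/.##/.#.*; V10=+1→##./##./##.; V12=+1→##./.##/.##
ply 3: ###/.##/.#. is terminal -1 (H); from .../.#./.#. depth 9
suppose H passes — search the same position with V to move:
pass> ply 1, V at .../.#./.#. | V00=+1→#../##./.#.*; V02=+1→..#/.##/.#.; V10=+1→.../##./##.; V12=+1→.../.##/.##
pass> ply 2, H at #../##./.#. | H01=-1→###/##./.#.*
pass> ply 3, V at ###/##./.#. | V12=+1→###/###/.##*
pass> ply 4: ###/###/.## is terminal -1 (H); from .../.#./.#. depth 9
for H: play -1, pass -1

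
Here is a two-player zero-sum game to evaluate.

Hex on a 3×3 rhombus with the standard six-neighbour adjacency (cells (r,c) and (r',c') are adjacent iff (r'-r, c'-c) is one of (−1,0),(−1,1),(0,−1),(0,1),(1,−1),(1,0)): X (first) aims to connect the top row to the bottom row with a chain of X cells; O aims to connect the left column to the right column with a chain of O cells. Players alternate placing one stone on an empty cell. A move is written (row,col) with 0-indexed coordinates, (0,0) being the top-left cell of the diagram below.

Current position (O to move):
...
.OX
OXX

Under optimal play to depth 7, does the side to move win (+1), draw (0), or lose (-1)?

value(.../.OX/OXX, O) = +1

[.../.OX/OXX] O move#1: (0,0):-1/O../.OX/OXX, (0,1):-1/.O./.OX/OXX, (0,2):+1/..O/.OX/OXX*, (1,0):-1/.../OOX/OXX
[..O/.OX/OXX] end (terminal -1, X#2); searched .../.OX/OXX to 7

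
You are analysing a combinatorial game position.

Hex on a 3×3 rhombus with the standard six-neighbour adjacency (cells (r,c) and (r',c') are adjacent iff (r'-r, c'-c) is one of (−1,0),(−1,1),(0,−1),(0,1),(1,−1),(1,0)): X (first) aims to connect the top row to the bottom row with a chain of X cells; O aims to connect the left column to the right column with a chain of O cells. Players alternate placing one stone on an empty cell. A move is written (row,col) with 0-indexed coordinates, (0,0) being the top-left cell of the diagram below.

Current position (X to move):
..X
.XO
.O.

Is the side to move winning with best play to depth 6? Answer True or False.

ply 1, X at ..X/.XO/.O. | (0,0)=-1→X.X/.XO/.O.; (0,1)=-1→.XX/.XO/.O.; (1,0)=-1→..X/XXO/.O.; (2,0)=+1→..X/.XO/XO.*; (2,2)=-1→..X/.XO/.OX
ply 2: ..X/.XO/XO. is terminal -1 (O); from ..X/.XO/.O. depth 6

X winning at [..X/.XO/.O.]: True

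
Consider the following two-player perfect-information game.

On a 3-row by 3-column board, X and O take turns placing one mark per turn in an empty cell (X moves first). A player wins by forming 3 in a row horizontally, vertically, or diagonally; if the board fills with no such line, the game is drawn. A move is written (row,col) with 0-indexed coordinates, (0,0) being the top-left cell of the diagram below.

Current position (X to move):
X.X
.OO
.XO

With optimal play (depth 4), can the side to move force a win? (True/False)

[X.X/.OO/.XO] X move#1: (0,1):+1/XXX/.OO/.XO*, (1,0):+1/X.X/XOO/.XO, (2,0):-1/X.X/.OO/XXO
[XXX/.OO/.XO] end (terminal -1, O#2); searched X.X/.OO/.XO to 4

X winning at [X.X/.OO/.XO]: True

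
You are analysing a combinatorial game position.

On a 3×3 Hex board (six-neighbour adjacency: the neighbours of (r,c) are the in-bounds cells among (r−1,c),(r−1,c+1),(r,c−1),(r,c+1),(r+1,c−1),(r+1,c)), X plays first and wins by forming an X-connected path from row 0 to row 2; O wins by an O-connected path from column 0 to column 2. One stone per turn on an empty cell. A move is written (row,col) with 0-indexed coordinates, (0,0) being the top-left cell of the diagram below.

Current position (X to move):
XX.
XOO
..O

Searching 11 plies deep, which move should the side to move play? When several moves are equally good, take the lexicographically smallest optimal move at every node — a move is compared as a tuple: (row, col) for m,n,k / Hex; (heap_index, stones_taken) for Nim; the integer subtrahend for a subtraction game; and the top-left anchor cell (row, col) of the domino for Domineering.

ply 1, X at XX./XOO/..O | (0,2)=-1→XXX/XOO/..O; (2,0)=+1→XX./XOO/X.O*; (2,1)=-1→XX./XOO/.XO
ply 2: XX./XOO/X.O is terminal -1 (O); from XX./XOO/..O depth 11

X's best at [XX./XOO/..O]: (2,0)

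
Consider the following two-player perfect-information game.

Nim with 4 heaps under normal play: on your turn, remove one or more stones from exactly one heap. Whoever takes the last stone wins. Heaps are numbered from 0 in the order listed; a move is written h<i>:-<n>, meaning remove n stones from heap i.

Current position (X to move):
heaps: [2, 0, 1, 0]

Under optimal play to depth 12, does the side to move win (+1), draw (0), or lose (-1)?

[(2,0,1,0)] X move#1: h0:-1:+1/(1,0,1,0)*, h0:-2:-1/(0,0,1,0), h2:-1:-1/(2,0,0,0)
[(1,0,1,0)] O move#2: h0:-1:-1/(0,0,1,0)*, h2:-1:-1/(1,0,0,0)
[(0,0,1,0)] X move#3: h2:-1:+1/(0,0,0,0)*
[(0,0,0,0)] end (terminal -1, O#4); searched (2,0,1,0) to 12

value((2,0,1,0), X) = +1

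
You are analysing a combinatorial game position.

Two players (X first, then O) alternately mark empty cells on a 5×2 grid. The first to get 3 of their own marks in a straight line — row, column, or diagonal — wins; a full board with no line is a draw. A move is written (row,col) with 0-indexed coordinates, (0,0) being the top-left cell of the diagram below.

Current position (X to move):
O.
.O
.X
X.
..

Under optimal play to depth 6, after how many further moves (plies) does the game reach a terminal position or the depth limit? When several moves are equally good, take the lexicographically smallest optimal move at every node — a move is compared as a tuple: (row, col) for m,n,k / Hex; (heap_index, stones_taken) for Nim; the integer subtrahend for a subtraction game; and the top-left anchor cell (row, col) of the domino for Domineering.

ply 1, X at O./.O/.X/X./.. | (0,1)=+0→OX/.O/.X/X./..; (1,0)=+0→O./XO/.X/X./..; (2,0)=+1→O./.O/XX/X./..*; (3,1)=+1→O./.O/.X/XX/..; (4,0)=+0→O./.O/.X/X./X.; (4,1)=+1→O./.O/.X/X./.X
ply 2, O at O./.O/XX/X./.. | (0,1)=-1→OO/.O/XX/X./..*; (1,0)=-1→O./OO/XX/X./..; (3,1)=-1→O./.O/XX/XO/..; (4,0)=-1→O./.O/XX/X./O.; (4,1)=-1→O./.O/XX/X./.O
ply 3, X at OO/.O/XX/X./.. | (1,0)=+1→OO/XO/XX/X./..*; (3,1)=+1→OO/.O/XX/XX/..; (4,0)=+1→OO/.O/XX/X./X.; (4,1)=+1→OO/.O/XX/X./.X
ply 4: OO/XO/XX/X./.. is terminal -1 (O); from O./.O/.X/X./.. depth 6

PV length from [O./.O/.X/X./..]: 3 plies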